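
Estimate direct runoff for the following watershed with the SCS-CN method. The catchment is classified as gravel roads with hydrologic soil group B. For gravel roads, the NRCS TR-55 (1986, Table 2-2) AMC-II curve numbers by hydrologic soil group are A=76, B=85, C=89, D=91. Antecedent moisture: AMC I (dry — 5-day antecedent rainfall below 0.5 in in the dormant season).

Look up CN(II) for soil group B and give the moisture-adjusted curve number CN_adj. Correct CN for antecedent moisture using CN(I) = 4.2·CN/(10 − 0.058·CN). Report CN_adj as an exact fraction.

NRCS table: gravel roads, soil group B → CN(II) = 85
CN(I) from CN(II)=85: (4.2·85)/(10 − 0.058·85) = 11900/169 ≈ 70.414

CN_adj = 11900/169 ≈ 70.414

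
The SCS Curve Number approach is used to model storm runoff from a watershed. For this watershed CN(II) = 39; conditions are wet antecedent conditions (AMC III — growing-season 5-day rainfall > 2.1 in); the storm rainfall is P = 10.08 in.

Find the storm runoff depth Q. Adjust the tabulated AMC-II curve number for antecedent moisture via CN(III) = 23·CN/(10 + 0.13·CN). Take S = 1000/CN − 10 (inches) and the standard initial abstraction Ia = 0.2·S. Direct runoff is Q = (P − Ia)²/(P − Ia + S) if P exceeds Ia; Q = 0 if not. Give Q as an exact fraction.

CN(III) from CN(II)=39: (23·39)/(10 + 0.13·39) = 89700/1507 ≈ 59.522
Max retention: S = 1000/(89700/1507) − 10 = 6100/897 in (≈ 6.800 in)
Initial abstraction Ia = S/5 = (6100/897)/5 = 1220/897 ≈ 1.360 in
Since P=10.080 > Ia=1.360: effective rainfall P−Ia = 195544/22425 in
Q: (195544/22425)² ÷ (348044/22425) = 9559363984/1951221675 in (≈ 4.899 in)

Q = 9559363984/1951221675 in ≈ 4.899 in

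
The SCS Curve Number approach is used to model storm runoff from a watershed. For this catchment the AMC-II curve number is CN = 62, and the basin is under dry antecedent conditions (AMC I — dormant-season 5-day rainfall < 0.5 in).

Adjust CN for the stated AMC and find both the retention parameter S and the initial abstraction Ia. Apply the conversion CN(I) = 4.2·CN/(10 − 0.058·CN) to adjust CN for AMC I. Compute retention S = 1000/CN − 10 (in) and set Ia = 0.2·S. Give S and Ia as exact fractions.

S = 9500/651 in ≈ 14.593 in; Ia = 1900/651 in ≈ 2.919 in

Dry (AMC I): CN(I) = 4.2·62/(10 − 0.058·62) = (1302/5)/(1601/250) = 65100/1601 ≈ 40.662
S = 1000/(65100/1601) − 10 = 9500/651 in ≈ 14.593 in
Ia = 0.2·(9500/651) = 1900/651 in ≈ 2.919 in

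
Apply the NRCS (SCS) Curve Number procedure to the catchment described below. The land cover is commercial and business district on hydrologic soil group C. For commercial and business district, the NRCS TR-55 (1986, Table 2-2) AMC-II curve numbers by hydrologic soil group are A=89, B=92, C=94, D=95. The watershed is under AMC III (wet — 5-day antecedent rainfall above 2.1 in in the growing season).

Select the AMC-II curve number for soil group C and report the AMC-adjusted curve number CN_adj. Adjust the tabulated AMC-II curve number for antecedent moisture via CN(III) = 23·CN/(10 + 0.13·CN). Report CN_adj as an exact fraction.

CN_adj = 108100/1111 ≈ 97.300

NRCS table: commercial and business district, soil group C → CN(II) = 94
CN(III) from CN(II)=94: (23·94)/(10 + 0.13·94) = 108100/1111 ≈ 97.300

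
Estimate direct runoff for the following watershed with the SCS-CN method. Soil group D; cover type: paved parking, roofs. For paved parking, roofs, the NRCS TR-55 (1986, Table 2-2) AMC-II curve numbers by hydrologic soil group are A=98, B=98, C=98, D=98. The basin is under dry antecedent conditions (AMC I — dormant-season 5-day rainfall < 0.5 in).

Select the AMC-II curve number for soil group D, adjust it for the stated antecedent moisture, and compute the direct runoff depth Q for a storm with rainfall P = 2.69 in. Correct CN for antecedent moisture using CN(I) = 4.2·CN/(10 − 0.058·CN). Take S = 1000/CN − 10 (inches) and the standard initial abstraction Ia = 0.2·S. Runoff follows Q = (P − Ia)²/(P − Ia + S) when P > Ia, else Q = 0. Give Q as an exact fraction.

NRCS table: paved parking, roofs, soil group D → CN(II) = 98
Dry (AMC I): CN(I) = 4.2·98/(10 − 0.058·98) = (2058/5)/(1079/250) = 102900/1079 ≈ 95.366
S = 1000/(102900/1079) − 10 = 500/1029 in ≈ 0.486 in
Ia = 0.2S: 0.2·0.486 = 0.097 in (exactly 100/1029)
Since P=2.690 > Ia=0.097: effective rainfall P−Ia = 266801/102900 in
Runoff Q = (P−Ia)²/(P−Ia+S) = (2.593)²/(2.593+0.486) = 71182773601/32598822900 ≈ 2.184 in

Q = 71182773601/32598822900 in ≈ 2.184 in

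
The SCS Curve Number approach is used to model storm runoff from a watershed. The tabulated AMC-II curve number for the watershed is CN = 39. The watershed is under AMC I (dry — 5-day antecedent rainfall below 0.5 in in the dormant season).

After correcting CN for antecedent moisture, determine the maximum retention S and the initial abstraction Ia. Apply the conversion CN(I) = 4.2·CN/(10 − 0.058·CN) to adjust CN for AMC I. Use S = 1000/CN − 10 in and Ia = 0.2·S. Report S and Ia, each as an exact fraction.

Adjust CN=39 to AMC I: 4.2·39/(10 − 0.058·39) → (819/5) ÷ (3869/500) = 81900/3869 ≈ 21.168
S = 1000/(81900/3869) − 10 = 30500/819 in ≈ 37.241 in
Initial abstraction Ia = S/5 = (30500/819)/5 = 6100/819 ≈ 7.448 in

S = 30500/819 in ≈ 37.241 in; Ia = 6100/819 in ≈ 7.448 in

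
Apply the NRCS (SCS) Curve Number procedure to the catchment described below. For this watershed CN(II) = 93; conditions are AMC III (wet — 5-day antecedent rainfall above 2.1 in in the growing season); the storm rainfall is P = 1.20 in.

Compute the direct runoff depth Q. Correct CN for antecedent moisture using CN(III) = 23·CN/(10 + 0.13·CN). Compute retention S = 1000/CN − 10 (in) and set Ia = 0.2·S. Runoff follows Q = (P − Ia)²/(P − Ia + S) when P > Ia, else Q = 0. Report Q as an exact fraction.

Q = 73616978/83602815 in ≈ 0.881 in

CN(III) from CN(II)=93: (23·93)/(10 + 0.13·93) = 213900/2209 ≈ 96.831
S = 1000/(213900/2209) − 10 = 700/2139 in ≈ 0.327 in
Ia = 0.2·(700/2139) = 140/2139 in ≈ 0.065 in
Since P=1.200 > Ia=0.065: effective rainfall P−Ia = 12134/10695 in
Q = (12134/10695)²/((12134/10695) + 700/2139) = (147233956/114383025)/(15634/10695) = 73616978/83602815 in ≈ 0.881 in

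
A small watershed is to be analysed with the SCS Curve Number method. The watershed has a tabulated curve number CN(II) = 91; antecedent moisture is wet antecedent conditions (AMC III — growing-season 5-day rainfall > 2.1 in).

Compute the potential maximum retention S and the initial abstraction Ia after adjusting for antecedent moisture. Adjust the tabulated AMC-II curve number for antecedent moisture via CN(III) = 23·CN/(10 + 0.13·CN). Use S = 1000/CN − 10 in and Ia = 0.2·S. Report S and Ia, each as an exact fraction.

Adjust CN=91 to AMC III: 23·91/(10 + 0.13·91) → 2093 ÷ (2183/100) = 209300/2183 ≈ 95.877
S = 1000/(209300/2183) − 10 = 900/2093 in ≈ 0.430 in
Initial abstraction Ia = S/5 = (900/2093)/5 = 180/2093 ≈ 0.086 in

S = 900/2093 in ≈ 0.430 in; Ia = 180/2093 in ≈ 0.086 in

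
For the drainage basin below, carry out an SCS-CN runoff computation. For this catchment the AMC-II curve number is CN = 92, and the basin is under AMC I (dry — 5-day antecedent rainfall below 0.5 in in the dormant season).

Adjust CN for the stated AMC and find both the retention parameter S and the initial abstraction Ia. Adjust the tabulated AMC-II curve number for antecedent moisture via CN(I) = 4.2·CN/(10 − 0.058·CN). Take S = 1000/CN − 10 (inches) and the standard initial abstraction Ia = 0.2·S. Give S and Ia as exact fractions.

S = 1000/483 in ≈ 2.070 in; Ia = 200/483 in ≈ 0.414 in

Adjust CN=92 to AMC I: 4.2·92/(10 − 0.058·92) → (1932/5) ÷ (583/125) = 48300/583 ≈ 82.847
S = 1000/(48300/583) − 10 = 1000/483 in ≈ 2.070 in
Ia = 0.2S: 0.2·2.070 = 0.414 in (exactly 200/483)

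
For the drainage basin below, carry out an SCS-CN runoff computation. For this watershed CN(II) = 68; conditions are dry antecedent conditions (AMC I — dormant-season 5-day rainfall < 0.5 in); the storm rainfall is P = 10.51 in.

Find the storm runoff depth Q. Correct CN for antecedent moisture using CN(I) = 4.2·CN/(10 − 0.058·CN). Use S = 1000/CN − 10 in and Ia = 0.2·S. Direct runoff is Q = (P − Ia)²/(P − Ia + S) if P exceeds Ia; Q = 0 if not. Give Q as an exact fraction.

Q = 87147172849/24818889900 in ≈ 3.511 in

Dry (AMC I): CN(I) = 4.2·68/(10 − 0.058·68) = (1428/5)/(757/125) = 35700/757 ≈ 47.160
Retention S: 1000/CN − 10 with CN=47.160 → S = 4000/357 ≈ 11.204 in
Ia = 0.2·(4000/357) = 800/357 in ≈ 2.241 in
P − Ia = 10.510 − 2.241 = 295207/35700 ≈ 8.269 in (> 0, runoff occurs)
Q: (295207/35700)² ÷ (695207/35700) = 87147172849/24818889900 in (≈ 3.511 in)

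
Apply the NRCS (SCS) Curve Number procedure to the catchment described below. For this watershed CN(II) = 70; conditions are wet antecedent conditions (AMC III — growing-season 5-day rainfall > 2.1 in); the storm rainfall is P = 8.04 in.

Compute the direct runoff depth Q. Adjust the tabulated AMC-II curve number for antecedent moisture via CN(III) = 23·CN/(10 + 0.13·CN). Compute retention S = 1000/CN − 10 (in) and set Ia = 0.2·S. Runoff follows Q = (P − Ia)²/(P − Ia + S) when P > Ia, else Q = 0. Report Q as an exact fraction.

Q = 317467107/51467675 in ≈ 6.168 in

CN(III) from CN(II)=70: (23·70)/(10 + 0.13·70) = 16100/191 ≈ 84.293
Retention S: 1000/CN − 10 with CN=84.293 → S = 300/161 ≈ 1.863 in
Initial abstraction Ia = S/5 = (300/161)/5 = 60/161 ≈ 0.373 in
Since P=8.040 > Ia=0.373: effective rainfall P−Ia = 30861/4025 in
Q = (30861/4025)²/((30861/4025) + 300/161) = (952401321/16200625)/(38361/4025) = 317467107/51467675 in ≈ 6.168 in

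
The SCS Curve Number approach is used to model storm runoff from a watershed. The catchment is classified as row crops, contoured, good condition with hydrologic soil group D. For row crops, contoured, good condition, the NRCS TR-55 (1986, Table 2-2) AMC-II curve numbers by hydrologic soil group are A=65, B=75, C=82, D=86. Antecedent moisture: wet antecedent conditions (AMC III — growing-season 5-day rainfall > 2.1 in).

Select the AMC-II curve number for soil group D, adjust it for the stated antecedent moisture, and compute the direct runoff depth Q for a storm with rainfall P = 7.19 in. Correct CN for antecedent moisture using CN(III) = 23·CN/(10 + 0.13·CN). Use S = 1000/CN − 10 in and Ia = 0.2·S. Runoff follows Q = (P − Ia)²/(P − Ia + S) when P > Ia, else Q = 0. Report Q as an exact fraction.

Q = 485935862281/75865299900 in ≈ 6.405 in

NRCS table: row crops, contoured, good condition, soil group D → CN(II) = 86
Wet (AMC III): CN(III) = 23·86/(10 + 0.13·86) = 1978/(1059/50) = 98900/1059 ≈ 93.390
S = 1000/(98900/1059) − 10 = 700/989 in ≈ 0.708 in
Ia = 0.2S: 0.2·0.708 = 0.142 in (exactly 140/989)
P − Ia = 7.190 − 0.142 = 697091/98900 ≈ 7.048 in (> 0, runoff occurs)
Runoff Q = (P−Ia)²/(P−Ia+S) = (7.048)²/(7.048+0.708) = 485935862281/75865299900 ≈ 6.405 in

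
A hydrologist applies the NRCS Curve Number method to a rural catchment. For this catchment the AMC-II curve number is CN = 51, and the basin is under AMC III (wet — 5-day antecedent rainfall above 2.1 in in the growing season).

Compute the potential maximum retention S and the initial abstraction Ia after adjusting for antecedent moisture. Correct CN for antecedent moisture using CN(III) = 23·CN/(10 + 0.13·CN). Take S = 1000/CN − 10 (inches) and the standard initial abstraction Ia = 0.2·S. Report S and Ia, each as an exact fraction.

S = 4900/1173 in ≈ 4.177 in; Ia = 980/1173 in ≈ 0.835 in

Wet (AMC III): CN(III) = 23·51/(10 + 0.13·51) = 1173/(1663/100) = 117300/1663 ≈ 70.535
Max retention: S = 1000/(117300/1663) − 10 = 4900/1173 in (≈ 4.177 in)
Ia = 0.2·(4900/1173) = 980/1173 in ≈ 0.835 in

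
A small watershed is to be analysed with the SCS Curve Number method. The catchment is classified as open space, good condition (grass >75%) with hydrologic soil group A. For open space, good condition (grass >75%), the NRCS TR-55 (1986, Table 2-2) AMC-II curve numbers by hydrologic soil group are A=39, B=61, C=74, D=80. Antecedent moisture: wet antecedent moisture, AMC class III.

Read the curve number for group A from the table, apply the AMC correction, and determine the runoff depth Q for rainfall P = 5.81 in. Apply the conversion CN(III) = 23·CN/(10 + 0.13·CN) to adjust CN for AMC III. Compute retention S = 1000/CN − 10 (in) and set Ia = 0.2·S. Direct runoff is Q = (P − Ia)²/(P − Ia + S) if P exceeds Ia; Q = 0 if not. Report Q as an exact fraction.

NRCS table: open space, good condition (grass >75%), soil group A → CN(II) = 39
Wet (AMC III): CN(III) = 23·39/(10 + 0.13·39) = 897/(1507/100) = 89700/1507 ≈ 59.522
Max retention: S = 1000/(89700/1507) − 10 = 6100/897 in (≈ 6.800 in)
Initial abstraction Ia = S/5 = (6100/897)/5 = 1220/897 ≈ 1.360 in
Excess rainfall: 5.810 − 1.360 = 4.450 in; P > Ia so Q > 0
Q = (399157/89700)²/((399157/89700) + 6100/897) = (159326310649/8046090000)/(1009157/89700) = 159326310649/90521382900 in ≈ 1.760 in

Q = 159326310649/90521382900 in ≈ 1.760 in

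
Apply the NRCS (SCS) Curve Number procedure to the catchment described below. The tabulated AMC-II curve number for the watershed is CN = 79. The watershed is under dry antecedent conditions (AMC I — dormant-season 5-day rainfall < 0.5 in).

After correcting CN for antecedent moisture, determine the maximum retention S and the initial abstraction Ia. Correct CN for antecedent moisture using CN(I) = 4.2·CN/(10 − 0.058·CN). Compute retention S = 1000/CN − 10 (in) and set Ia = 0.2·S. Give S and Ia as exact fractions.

S = 500/79 in ≈ 6.329 in; Ia = 100/79 in ≈ 1.266 in

CN(I) from CN(II)=79: (4.2·79)/(10 − 0.058·79) = 7900/129 ≈ 61.240
Max retention: S = 1000/(7900/129) − 10 = 500/79 in (≈ 6.329 in)
Initial abstraction Ia = S/5 = (500/79)/5 = 100/79 ≈ 1.266 in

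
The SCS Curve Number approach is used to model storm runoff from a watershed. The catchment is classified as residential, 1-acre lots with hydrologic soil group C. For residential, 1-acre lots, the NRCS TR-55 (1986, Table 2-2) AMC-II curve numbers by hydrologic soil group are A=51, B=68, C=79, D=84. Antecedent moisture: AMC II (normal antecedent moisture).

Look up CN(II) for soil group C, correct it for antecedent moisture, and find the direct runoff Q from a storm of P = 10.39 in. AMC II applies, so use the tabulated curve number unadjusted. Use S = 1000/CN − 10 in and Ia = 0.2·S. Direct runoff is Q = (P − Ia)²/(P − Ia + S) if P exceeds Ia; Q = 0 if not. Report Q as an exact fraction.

NRCS table: residential, 1-acre lots, soil group C → CN(II) = 79
AMC II — tabulated CN = 79 applies directly.
Max retention: S = 1000/79 − 10 = 210/79 in (≈ 2.658 in)
Ia = 0.2·(210/79) = 42/79 in ≈ 0.532 in
Since P=10.390 > Ia=0.532: effective rainfall P−Ia = 77881/7900 in
Q = (77881/7900)²/((77881/7900) + 210/79) = (6065450161/62410000)/(98881/7900) = 6065450161/781159900 in ≈ 7.765 in

Q = 6065450161/781159900 in ≈ 7.765 in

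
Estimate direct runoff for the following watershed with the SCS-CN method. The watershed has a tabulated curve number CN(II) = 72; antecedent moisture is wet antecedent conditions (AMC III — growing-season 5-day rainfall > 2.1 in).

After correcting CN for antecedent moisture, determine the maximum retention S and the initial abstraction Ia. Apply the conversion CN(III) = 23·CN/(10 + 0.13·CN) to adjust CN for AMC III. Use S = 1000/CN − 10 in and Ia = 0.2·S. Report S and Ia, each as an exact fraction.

S = 350/207 in ≈ 1.691 in; Ia = 70/207 in ≈ 0.338 in

CN(III) from CN(II)=72: (23·72)/(10 + 0.13·72) = 10350/121 ≈ 85.537
Retention S: 1000/CN − 10 with CN=85.537 → S = 350/207 ≈ 1.691 in
Initial abstraction Ia = S/5 = (350/207)/5 = 70/207 ≈ 0.338 in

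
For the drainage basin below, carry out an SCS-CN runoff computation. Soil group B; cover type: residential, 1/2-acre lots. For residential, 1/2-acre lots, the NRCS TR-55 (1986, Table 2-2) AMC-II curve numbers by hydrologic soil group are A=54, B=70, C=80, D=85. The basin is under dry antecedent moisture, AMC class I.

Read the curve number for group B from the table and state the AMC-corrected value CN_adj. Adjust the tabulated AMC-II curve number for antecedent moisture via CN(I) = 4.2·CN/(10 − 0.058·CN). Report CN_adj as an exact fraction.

NRCS table: residential, 1/2-acre lots, soil group B → CN(II) = 70
Dry (AMC I): CN(I) = 4.2·70/(10 − 0.058·70) = 294/(297/50) = 4900/99 ≈ 49.495

CN_adj = 4900/99 ≈ 49.495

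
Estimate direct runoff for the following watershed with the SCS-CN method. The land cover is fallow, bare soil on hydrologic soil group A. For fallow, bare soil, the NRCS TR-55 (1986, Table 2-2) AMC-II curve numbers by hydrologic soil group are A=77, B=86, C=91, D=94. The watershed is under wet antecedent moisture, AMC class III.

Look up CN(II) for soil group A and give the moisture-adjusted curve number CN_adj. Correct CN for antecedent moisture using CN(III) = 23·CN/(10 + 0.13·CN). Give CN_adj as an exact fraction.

NRCS table: fallow, bare soil, soil group A → CN(II) = 77
CN(III) from CN(II)=77: (23·77)/(10 + 0.13·77) = 7700/87 ≈ 88.506

CN_adj = 7700/87 ≈ 88.506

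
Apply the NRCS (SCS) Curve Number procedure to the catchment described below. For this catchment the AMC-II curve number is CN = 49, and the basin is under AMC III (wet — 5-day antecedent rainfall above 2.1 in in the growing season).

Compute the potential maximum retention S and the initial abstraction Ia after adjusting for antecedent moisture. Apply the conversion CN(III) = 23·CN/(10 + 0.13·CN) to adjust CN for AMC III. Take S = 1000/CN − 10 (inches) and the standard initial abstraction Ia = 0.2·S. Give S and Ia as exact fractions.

Adjust CN=49 to AMC III: 23·49/(10 + 0.13·49) → 1127 ÷ (1637/100) = 112700/1637 ≈ 68.845
S = 1000/(112700/1637) − 10 = 5100/1127 in ≈ 4.525 in
Initial abstraction Ia = S/5 = (5100/1127)/5 = 1020/1127 ≈ 0.905 in

S = 5100/1127 in ≈ 4.525 in; Ia = 1020/1127 in ≈ 0.905 in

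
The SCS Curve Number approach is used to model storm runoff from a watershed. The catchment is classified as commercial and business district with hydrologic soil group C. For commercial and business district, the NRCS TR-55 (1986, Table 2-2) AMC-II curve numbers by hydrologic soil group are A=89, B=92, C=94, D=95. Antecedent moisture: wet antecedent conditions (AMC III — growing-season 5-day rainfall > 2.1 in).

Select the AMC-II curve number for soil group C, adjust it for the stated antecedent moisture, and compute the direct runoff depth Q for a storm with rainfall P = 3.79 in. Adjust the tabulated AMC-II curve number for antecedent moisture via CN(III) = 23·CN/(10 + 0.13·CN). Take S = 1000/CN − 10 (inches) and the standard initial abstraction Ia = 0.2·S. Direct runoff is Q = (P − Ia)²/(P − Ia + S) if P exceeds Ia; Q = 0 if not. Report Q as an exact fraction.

NRCS table: commercial and business district, soil group C → CN(II) = 94
Adjust CN=94 to AMC III: 23·94/(10 + 0.13·94) → 2162 ÷ (1111/50) = 108100/1111 ≈ 97.300
S = 1000/(108100/1111) − 10 = 300/1081 in ≈ 0.278 in
Initial abstraction Ia = S/5 = (300/1081)/5 = 60/1081 ≈ 0.056 in
Excess rainfall: 3.790 − 0.056 = 3.734 in; P > Ia so Q > 0
Q = (403699/108100)²/((403699/108100) + 300/1081) = (162972882601/11685610000)/(433699/108100) = 162972882601/46882861900 in ≈ 3.476 in

Q = 162972882601/46882861900 in ≈ 3.476 in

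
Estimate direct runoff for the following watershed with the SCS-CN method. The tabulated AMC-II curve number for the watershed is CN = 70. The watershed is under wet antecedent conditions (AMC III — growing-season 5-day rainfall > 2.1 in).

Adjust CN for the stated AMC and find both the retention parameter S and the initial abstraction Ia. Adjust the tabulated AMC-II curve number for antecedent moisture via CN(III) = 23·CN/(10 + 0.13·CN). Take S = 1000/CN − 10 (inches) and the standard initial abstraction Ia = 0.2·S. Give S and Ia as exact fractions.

S = 300/161 in ≈ 1.863 in; Ia = 60/161 in ≈ 0.373 in

CN(III) from CN(II)=70: (23·70)/(10 + 0.13·70) = 16100/191 ≈ 84.293
Retention S: 1000/CN − 10 with CN=84.293 → S = 300/161 ≈ 1.863 in
Ia = 0.2·(300/161) = 60/161 in ≈ 0.373 in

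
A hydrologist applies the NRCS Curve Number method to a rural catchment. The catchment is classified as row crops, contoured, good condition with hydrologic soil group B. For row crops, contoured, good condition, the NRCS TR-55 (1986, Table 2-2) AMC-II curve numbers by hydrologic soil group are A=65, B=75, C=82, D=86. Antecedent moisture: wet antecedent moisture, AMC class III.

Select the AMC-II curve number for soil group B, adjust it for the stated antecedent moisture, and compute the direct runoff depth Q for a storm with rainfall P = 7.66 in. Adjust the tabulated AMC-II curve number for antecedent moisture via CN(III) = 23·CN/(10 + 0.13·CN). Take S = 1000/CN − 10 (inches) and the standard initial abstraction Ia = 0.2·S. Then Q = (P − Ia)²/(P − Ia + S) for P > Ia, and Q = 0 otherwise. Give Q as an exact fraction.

NRCS table: row crops, contoured, good condition, soil group B → CN(II) = 75
Adjust CN=75 to AMC III: 23·75/(10 + 0.13·75) → 1725 ÷ (79/4) = 6900/79 ≈ 87.342
Max retention: S = 1000/(6900/79) − 10 = 100/69 in (≈ 1.449 in)
Ia = 0.2·(100/69) = 20/69 in ≈ 0.290 in
P − Ia = 7.660 − 0.290 = 25427/3450 ≈ 7.370 in (> 0, runoff occurs)
Runoff Q = (P−Ia)²/(P−Ia+S) = (7.370)²/(7.370+1.449) = 646532329/104973150 ≈ 6.159 in

Q = 646532329/104973150 in ≈ 6.159 in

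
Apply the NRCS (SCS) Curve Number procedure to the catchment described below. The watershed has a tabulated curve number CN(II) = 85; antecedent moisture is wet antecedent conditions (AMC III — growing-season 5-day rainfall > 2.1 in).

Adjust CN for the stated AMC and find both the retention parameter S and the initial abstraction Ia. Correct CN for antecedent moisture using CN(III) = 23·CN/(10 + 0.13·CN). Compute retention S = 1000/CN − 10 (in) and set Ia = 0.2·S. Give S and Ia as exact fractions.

Wet (AMC III): CN(III) = 23·85/(10 + 0.13·85) = 1955/(421/20) = 39100/421 ≈ 92.874
Max retention: S = 1000/(39100/421) − 10 = 300/391 in (≈ 0.767 in)
Ia = 0.2S: 0.2·0.767 = 0.153 in (exactly 60/391)

S = 300/391 in ≈ 0.767 in; Ia = 60/391 in ≈ 0.153 in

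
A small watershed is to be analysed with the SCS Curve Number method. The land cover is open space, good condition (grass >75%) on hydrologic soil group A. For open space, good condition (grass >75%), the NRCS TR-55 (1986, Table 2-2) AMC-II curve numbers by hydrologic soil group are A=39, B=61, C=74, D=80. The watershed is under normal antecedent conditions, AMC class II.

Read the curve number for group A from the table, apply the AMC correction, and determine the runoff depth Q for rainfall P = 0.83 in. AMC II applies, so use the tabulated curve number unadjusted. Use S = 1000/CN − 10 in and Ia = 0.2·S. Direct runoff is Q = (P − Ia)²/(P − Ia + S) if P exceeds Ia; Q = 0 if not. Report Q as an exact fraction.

NRCS table: open space, good condition (grass >75%), soil group A → CN(II) = 39
Average conditions: CN = 39 (no AMC adjustment).
Max retention: S = 1000/39 − 10 = 610/39 in (≈ 15.641 in)
Ia = 0.2S: 0.2·15.641 = 3.128 in (exactly 122/39)
P = 0.830 ≤ Ia = 3.128 in: entire storm abstracted, Q = 0.

Q = 0 in ≈ 0.000 in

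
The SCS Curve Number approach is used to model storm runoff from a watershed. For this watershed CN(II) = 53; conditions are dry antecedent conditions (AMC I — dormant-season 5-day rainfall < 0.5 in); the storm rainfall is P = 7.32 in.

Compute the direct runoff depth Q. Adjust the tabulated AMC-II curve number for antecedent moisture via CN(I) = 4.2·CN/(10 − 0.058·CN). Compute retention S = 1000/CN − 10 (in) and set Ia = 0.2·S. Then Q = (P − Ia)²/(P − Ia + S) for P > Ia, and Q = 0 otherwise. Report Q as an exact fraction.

Adjust CN=53 to AMC I: 4.2·53/(10 − 0.058·53) → (1113/5) ÷ (3463/500) = 111300/3463 ≈ 32.140
S = 1000/(111300/3463) − 10 = 23500/1113 in ≈ 21.114 in
Ia = 0.2·(23500/1113) = 4700/1113 in ≈ 4.223 in
Since P=7.320 > Ia=4.223: effective rainfall P−Ia = 86179/27825 in
Q: (86179/27825)² ÷ (673679/27825) = 7426820041/18745118175 in (≈ 0.396 in)

Q = 7426820041/18745118175 in ≈ 0.396 in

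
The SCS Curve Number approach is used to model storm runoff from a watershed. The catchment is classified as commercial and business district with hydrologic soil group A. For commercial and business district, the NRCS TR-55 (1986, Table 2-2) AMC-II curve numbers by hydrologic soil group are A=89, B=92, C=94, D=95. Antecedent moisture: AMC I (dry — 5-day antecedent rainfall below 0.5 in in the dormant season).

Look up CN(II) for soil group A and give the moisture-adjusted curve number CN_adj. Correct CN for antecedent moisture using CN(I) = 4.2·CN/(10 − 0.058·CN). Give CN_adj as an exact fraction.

NRCS table: commercial and business district, soil group A → CN(II) = 89
Adjust CN=89 to AMC I: 4.2·89/(10 − 0.058·89) → (1869/5) ÷ (2419/500) = 186900/2419 ≈ 77.263

CN_adj = 186900/2419 ≈ 77.263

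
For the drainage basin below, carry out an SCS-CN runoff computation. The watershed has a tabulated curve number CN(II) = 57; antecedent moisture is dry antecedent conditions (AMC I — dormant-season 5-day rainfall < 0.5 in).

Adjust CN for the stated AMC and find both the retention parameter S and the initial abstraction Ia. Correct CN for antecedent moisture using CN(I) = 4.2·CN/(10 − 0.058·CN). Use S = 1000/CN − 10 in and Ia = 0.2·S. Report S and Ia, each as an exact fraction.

S = 21500/1197 in ≈ 17.962 in; Ia = 4300/1197 in ≈ 3.592 in

CN(I) from CN(II)=57: (4.2·57)/(10 − 0.058·57) = 119700/3347 ≈ 35.763
S = 1000/(119700/3347) − 10 = 21500/1197 in ≈ 17.962 in
Initial abstraction Ia = S/5 = (21500/1197)/5 = 4300/1197 ≈ 3.592 in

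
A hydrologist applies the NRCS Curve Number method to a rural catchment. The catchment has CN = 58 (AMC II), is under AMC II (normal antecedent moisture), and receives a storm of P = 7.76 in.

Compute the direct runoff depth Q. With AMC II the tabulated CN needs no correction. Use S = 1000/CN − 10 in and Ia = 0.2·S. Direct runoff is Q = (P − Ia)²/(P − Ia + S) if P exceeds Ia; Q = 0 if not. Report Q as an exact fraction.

AMC II — tabulated CN = 58 applies directly.
Max retention: S = 1000/58 − 10 = 210/29 in (≈ 7.241 in)
Ia = 0.2S: 0.2·7.241 = 1.448 in (exactly 42/29)
P − Ia = 7.760 − 1.448 = 4576/725 ≈ 6.312 in (> 0, runoff occurs)
Q = (4576/725)²/((4576/725) + 210/29) = (20939776/525625)/(9826/725) = 10469888/3561925 in ≈ 2.939 in

Q = 10469888/3561925 in ≈ 2.939 in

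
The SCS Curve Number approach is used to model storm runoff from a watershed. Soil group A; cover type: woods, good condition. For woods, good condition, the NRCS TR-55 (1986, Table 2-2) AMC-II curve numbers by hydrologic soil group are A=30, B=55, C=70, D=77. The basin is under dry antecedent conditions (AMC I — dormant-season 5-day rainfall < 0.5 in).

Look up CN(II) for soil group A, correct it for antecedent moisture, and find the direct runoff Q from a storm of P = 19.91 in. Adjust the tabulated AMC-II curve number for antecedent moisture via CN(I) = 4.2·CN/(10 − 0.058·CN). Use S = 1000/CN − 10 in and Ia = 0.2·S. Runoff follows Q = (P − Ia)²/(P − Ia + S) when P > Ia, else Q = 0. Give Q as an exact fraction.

Q = 62710561/52127100 in ≈ 1.203 in

NRCS table: woods, good condition, soil group A → CN(II) = 30
Dry (AMC I): CN(I) = 4.2·30/(10 − 0.058·30) = 126/(413/50) = 900/59 ≈ 15.254
Retention S: 1000/CN − 10 with CN=15.254 → S = 500/9 ≈ 55.556 in
Ia = 0.2·(500/9) = 100/9 in ≈ 11.111 in
Since P=19.910 > Ia=11.111: effective rainfall P−Ia = 7919/900 in
Runoff Q = (P−Ia)²/(P−Ia+S) = (8.799)²/(8.799+55.556) = 62710561/52127100 ≈ 1.203 in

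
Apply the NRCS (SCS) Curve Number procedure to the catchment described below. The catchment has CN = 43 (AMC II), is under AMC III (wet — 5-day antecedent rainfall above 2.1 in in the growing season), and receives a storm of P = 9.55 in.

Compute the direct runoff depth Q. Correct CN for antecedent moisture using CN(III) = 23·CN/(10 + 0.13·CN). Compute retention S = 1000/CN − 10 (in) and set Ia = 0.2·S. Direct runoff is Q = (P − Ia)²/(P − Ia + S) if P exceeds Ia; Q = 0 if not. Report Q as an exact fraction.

Q = 27588877801/5540358220 in ≈ 4.980 in

Adjust CN=43 to AMC III: 23·43/(10 + 0.13·43) → 989 ÷ (1559/100) = 98900/1559 ≈ 63.438
S = 1000/(98900/1559) − 10 = 5700/989 in ≈ 5.763 in
Ia = 0.2·(5700/989) = 1140/989 in ≈ 1.153 in
P − Ia = 9.550 − 1.153 = 166099/19780 ≈ 8.397 in (> 0, runoff occurs)
Q: (166099/19780)² ÷ (280099/19780) = 27588877801/5540358220 in (≈ 4.980 in)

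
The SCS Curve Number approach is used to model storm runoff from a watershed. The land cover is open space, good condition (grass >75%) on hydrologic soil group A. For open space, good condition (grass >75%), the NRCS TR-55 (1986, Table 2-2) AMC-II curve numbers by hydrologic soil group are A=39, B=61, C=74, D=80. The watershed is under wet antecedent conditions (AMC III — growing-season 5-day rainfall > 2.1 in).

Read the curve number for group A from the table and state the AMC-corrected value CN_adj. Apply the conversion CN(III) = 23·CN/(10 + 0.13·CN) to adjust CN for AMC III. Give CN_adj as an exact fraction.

CN_adj = 89700/1507 ≈ 59.522

NRCS table: open space, good condition (grass >75%), soil group A → CN(II) = 39
Adjust CN=39 to AMC III: 23·39/(10 + 0.13·39) → 897 ÷ (1507/100) = 89700/1507 ≈ 59.522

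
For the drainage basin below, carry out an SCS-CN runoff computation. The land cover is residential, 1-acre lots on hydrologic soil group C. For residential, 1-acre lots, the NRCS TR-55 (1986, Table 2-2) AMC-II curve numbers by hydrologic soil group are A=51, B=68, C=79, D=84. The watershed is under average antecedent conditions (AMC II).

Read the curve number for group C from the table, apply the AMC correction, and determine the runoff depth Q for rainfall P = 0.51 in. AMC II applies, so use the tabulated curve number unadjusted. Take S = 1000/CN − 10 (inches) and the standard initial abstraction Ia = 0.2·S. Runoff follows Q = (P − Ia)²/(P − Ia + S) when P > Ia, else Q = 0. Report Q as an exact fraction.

Q = 0 in ≈ 0.000 in

NRCS table: residential, 1-acre lots, soil group C → CN(II) = 79
CN(II) = 79; AMC II needs no correction.
Retention S: 1000/CN − 10 with CN=79.000 → S = 210/79 ≈ 2.658 in
Initial abstraction Ia = S/5 = (210/79)/5 = 42/79 ≈ 0.532 in
P = 0.510 ≤ Ia = 0.532 in: entire storm abstracted, Q = 0.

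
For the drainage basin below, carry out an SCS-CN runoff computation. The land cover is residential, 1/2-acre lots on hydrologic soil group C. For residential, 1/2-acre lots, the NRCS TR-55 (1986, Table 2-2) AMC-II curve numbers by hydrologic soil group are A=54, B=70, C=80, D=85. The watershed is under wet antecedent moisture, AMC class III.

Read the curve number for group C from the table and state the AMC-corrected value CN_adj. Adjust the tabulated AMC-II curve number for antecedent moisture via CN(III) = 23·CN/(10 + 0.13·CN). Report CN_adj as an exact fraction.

NRCS table: residential, 1/2-acre lots, soil group C → CN(II) = 80
Wet (AMC III): CN(III) = 23·80/(10 + 0.13·80) = 1840/(102/5) = 4600/51 ≈ 90.196

CN_adj = 4600/51 ≈ 90.196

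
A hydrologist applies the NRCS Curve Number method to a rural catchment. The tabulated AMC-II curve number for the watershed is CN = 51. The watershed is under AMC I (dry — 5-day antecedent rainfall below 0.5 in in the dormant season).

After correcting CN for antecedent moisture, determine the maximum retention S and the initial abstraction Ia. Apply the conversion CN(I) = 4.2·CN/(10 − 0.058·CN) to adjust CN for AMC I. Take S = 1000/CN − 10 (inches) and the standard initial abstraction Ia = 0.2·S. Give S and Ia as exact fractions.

S = 3500/153 in ≈ 22.876 in; Ia = 700/153 in ≈ 4.575 in

Dry (AMC I): CN(I) = 4.2·51/(10 − 0.058·51) = (1071/5)/(3521/500) = 15300/503 ≈ 30.417
Retention S: 1000/CN − 10 with CN=30.417 → S = 3500/153 ≈ 22.876 in
Initial abstraction Ia = S/5 = (3500/153)/5 = 700/153 ≈ 4.575 in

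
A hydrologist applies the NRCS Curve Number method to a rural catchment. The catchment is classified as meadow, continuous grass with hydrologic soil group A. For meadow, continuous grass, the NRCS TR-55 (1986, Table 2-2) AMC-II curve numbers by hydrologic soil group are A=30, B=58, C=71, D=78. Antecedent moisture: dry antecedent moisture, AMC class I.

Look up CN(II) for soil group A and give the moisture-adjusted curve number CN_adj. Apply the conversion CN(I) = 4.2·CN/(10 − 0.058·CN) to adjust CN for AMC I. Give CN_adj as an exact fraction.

NRCS table: meadow, continuous grass, soil group A → CN(II) = 30
CN(I) from CN(II)=30: (4.2·30)/(10 − 0.058·30) = 900/59 ≈ 15.254

CN_adj = 900/59 ≈ 15.254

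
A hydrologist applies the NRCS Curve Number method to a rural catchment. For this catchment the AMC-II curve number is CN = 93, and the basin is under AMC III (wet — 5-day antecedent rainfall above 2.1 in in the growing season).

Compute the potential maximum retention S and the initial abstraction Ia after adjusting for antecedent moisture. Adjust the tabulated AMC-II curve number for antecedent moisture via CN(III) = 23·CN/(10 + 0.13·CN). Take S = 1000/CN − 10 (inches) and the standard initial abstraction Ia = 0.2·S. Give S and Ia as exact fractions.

S = 700/2139 in ≈ 0.327 in; Ia = 140/2139 in ≈ 0.065 in

Adjust CN=93 to AMC III: 23·93/(10 + 0.13·93) → 2139 ÷ (2209/100) = 213900/2209 ≈ 96.831
Max retention: S = 1000/(213900/2209) − 10 = 700/2139 in (≈ 0.327 in)
Initial abstraction Ia = S/5 = (700/2139)/5 = 140/2139 ≈ 0.065 in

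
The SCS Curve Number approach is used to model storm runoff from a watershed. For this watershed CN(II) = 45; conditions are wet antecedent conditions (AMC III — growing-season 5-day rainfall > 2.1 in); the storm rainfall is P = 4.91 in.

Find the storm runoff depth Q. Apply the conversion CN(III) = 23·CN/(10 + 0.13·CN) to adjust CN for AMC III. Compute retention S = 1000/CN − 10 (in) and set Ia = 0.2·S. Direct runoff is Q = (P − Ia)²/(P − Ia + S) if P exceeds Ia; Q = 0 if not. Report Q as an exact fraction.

Q = 6342051769/3925485900 in ≈ 1.616 in

Wet (AMC III): CN(III) = 23·45/(10 + 0.13·45) = 1035/(317/20) = 20700/317 ≈ 65.300
S = 1000/(20700/317) − 10 = 1100/207 in ≈ 5.314 in
Ia = 0.2·(1100/207) = 220/207 in ≈ 1.063 in
Excess rainfall: 4.910 − 1.063 = 3.847 in; P > Ia so Q > 0
Runoff Q = (P−Ia)²/(P−Ia+S) = (3.847)²/(3.847+5.314) = 6342051769/3925485900 ≈ 1.616 in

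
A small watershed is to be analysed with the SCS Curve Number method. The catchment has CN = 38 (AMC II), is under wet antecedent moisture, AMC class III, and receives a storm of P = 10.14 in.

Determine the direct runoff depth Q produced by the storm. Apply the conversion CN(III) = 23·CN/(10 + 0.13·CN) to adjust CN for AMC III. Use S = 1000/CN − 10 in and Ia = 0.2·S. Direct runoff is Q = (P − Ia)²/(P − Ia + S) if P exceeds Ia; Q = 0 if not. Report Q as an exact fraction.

Q = 36312732481/7550464150 in ≈ 4.809 in

Adjust CN=38 to AMC III: 23·38/(10 + 0.13·38) → 874 ÷ (747/50) = 43700/747 ≈ 58.501
S = 1000/(43700/747) − 10 = 3100/437 in ≈ 7.094 in
Ia = 0.2·(3100/437) = 620/437 in ≈ 1.419 in
Excess rainfall: 10.140 − 1.419 = 8.721 in; P > Ia so Q > 0
Runoff Q = (P−Ia)²/(P−Ia+S) = (8.721)²/(8.721+7.094) = 36312732481/7550464150 ≈ 4.809 in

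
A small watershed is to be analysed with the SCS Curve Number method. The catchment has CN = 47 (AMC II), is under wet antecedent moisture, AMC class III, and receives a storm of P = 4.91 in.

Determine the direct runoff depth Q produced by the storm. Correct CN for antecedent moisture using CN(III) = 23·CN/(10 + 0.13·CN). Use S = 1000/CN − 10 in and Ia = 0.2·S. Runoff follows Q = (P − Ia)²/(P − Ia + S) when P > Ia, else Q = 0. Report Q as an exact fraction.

Adjust CN=47 to AMC III: 23·47/(10 + 0.13·47) → 1081 ÷ (1611/100) = 108100/1611 ≈ 67.101
Retention S: 1000/CN − 10 with CN=67.101 → S = 5300/1081 ≈ 4.903 in
Ia = 0.2·(5300/1081) = 1060/1081 in ≈ 0.981 in
P − Ia = 4.910 − 0.981 = 424771/108100 ≈ 3.929 in (> 0, runoff occurs)
Runoff Q = (P−Ia)²/(P−Ia+S) = (3.929)²/(3.929+4.903) = 180430402441/103210745100 ≈ 1.748 in

Q = 180430402441/103210745100 in ≈ 1.748 in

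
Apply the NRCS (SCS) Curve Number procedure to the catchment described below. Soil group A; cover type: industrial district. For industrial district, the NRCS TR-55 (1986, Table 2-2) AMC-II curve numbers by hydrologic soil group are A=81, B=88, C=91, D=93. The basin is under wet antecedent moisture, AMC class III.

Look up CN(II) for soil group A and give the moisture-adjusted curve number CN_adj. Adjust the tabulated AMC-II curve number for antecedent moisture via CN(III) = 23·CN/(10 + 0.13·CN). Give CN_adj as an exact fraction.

CN_adj = 186300/2053 ≈ 90.745

NRCS table: industrial district, soil group A → CN(II) = 81
Adjust CN=81 to AMC III: 23·81/(10 + 0.13·81) → 1863 ÷ (2053/100) = 186300/2053 ≈ 90.745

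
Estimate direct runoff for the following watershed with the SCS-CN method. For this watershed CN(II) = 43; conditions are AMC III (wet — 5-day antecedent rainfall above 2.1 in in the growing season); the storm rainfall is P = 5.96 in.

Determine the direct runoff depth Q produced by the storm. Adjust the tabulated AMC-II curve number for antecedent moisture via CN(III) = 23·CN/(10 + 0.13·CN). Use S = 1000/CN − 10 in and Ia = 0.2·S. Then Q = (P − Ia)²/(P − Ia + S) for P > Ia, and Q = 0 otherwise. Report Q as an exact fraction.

Q = 14127937321/6462150725 in ≈ 2.186 in

CN(III) from CN(II)=43: (23·43)/(10 + 0.13·43) = 98900/1559 ≈ 63.438
S = 1000/(98900/1559) − 10 = 5700/989 in ≈ 5.763 in
Initial abstraction Ia = S/5 = (5700/989)/5 = 1140/989 ≈ 1.153 in
Excess rainfall: 5.960 − 1.153 = 4.807 in; P > Ia so Q > 0
Q: (118861/24725)² ÷ (261361/24725) = 14127937321/6462150725 in (≈ 2.186 in)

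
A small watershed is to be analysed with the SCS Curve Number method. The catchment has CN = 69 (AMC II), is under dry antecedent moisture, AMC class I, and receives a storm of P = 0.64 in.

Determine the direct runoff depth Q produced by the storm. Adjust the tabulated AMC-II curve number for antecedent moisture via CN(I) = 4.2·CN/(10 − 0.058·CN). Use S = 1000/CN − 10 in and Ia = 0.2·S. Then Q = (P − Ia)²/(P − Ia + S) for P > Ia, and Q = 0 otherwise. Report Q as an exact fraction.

Q = 0 in ≈ 0.000 in

CN(I) from CN(II)=69: (4.2·69)/(10 − 0.058·69) = 144900/2999 ≈ 48.316
Retention S: 1000/CN − 10 with CN=48.316 → S = 15500/1449 ≈ 10.697 in
Initial abstraction Ia = S/5 = (15500/1449)/5 = 3100/1449 ≈ 2.139 in
P = 0.640 ≤ Ia = 2.139 in: entire storm abstracted, Q = 0.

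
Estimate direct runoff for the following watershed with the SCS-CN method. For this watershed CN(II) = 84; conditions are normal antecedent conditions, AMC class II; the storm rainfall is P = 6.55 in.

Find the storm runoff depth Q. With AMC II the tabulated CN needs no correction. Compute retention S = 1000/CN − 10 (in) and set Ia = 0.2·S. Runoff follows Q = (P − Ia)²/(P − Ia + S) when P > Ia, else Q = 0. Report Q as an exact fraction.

Q = 6713281/1424220 in ≈ 4.714 in

Average conditions: CN = 84 (no AMC adjustment).
Retention S: 1000/CN − 10 with CN=84.000 → S = 40/21 ≈ 1.905 in
Ia = 0.2·(40/21) = 8/21 in ≈ 0.381 in
P − Ia = 6.550 − 0.381 = 2591/420 ≈ 6.169 in (> 0, runoff occurs)
Q = (2591/420)²/((2591/420) + 40/21) = (6713281/176400)/(3391/420) = 6713281/1424220 in ≈ 4.714 in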